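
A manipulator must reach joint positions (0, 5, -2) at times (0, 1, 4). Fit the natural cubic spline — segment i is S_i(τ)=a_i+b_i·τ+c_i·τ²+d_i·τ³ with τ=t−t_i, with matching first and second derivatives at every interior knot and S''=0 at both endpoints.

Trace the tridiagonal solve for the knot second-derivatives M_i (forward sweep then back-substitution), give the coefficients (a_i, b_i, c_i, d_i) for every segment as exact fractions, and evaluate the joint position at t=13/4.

  seg 0: a=0 b=71/12 c=0 d=-11/12
  seg 1: a=5 b=19/6 c=-11/4 d=11/36
S(13/4) = 431/256

Δ: Δ0=5, Δ1=-7/3
row 1: diag=8, rhs=-44; c'=3/8, d'=-11/2
back: M1=-11/2
M: M0=0, M1=-11/2, M2=0
seg 0: a=0, c=M0/2=0, d=(M1−M0)/(6·1)=-11/12, b=Δ0−h0·(2M0+M1)/6=71/12
seg 1: a=5, c=M1/2=-11/4, d=(M2−M1)/(6·3)=11/36, b=Δ1−h1·(2M1+M2)/6=19/6
t_q=13/4 → seg 1, τ=9/4; S=5+19/6·τ+-11/4·τ²+11/36·τ³=431/256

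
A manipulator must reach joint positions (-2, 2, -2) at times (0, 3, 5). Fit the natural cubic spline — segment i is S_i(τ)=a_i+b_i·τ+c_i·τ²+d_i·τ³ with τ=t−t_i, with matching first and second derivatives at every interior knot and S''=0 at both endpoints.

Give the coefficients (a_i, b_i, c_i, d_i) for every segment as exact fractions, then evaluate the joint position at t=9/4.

  seg 0: a=-2 b=7/3 c=0 d=-1/9
  seg 1: a=2 b=-2/3 c=-1 d=1/6
S(9/4) = 127/64

Δ: Δ0=4/3, Δ1=-2
row 1: diag=10, rhs=-20; c'=1/5, d'=-2
back: M1=-2
M: M0=0, M1=-2, M2=0
seg 0: a=-2, c=M0/2=0, d=(M1−M0)/(6·3)=-1/9, b=Δ0−h0·(2M0+M1)/6=7/3
seg 1: a=2, c=M1/2=-1, d=(M2−M1)/(6·2)=1/6, b=Δ1−h1·(2M1+M2)/6=-2/3
t_q=9/4 → seg 0, τ=9/4; S=-2+7/3·τ+0·τ²+-1/9·τ³=127/64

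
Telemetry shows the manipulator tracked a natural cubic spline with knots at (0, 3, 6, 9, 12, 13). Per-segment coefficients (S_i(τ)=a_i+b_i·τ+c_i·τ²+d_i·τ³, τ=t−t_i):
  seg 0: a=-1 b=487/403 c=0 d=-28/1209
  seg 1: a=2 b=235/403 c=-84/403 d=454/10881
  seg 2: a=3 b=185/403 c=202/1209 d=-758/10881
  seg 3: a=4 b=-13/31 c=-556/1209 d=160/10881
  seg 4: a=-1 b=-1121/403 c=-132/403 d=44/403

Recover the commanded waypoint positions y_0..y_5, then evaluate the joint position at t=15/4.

y_0=-1 y_1=2 y_2=3 y_3=4 y_4=-1 y_5=-4
S(15/4) = 2319/992

y_0 = S_0(0) = a_0 = -1
y_1 = S_1(0) = a_1 = 2
y_2 = S_2(0) = a_2 = 3
y_3 = S_3(0) = a_3 = 4
y_4 = S_4(0) = a_4 = -1
y_5 = S_4(1) = -4
t_q=15/4 is in segment 1 (τ=3/4); S_1(τ)=2319/992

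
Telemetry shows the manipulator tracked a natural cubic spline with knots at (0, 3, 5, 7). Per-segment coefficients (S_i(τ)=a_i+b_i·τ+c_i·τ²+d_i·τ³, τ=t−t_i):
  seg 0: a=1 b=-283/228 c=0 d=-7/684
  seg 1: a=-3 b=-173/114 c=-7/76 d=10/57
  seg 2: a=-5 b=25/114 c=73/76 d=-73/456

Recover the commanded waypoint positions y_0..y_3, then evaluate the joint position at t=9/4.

y_0=1 y_1=-3 y_2=-5 y_3=-2
S(9/4) = -9287/4864

y_0 = S_0(0) = a_0 = 1
y_1 = S_1(0) = a_1 = -3
y_2 = S_2(0) = a_2 = -5
y_3 = S_2(2) = -2
t_q=9/4 is in segment 0 (τ=9/4); S_0(τ)=-9287/4864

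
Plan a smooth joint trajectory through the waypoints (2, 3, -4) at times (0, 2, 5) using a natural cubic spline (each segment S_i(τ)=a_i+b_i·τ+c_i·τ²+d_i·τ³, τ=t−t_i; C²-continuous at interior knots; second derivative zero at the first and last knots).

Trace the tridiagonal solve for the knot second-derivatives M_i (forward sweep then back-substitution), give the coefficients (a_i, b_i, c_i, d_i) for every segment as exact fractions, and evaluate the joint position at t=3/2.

Δ: Δ0=1/2, Δ1=-7/3
row 1: diag=10, rhs=-17; c'=3/10, d'=-17/10
back: M1=-17/10
M: M0=0, M1=-17/10, M2=0
seg 0: a=2, c=M0/2=0, d=(M1−M0)/(6·2)=-17/120, b=Δ0−h0·(2M0+M1)/6=16/15
seg 1: a=3, c=M1/2=-17/20, d=(M2−M1)/(6·3)=17/180, b=Δ1−h1·(2M1+M2)/6=-19/30
t_q=3/2 → seg 0, τ=3/2; S=2+16/15·τ+0·τ²+-17/120·τ³=999/320

  seg 0: a=2 b=16/15 c=0 d=-17/120
  seg 1: a=3 b=-19/30 c=-17/20 d=17/180
S(3/2) = 999/320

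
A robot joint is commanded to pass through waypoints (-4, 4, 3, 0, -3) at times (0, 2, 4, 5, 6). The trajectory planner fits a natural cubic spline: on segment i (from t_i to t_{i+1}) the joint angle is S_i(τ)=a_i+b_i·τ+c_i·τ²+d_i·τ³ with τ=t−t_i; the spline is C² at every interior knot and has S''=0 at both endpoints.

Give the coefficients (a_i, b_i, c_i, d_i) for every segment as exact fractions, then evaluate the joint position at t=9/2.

  seg 0: a=-4 b=839/168 c=0 d=-167/672
  seg 1: a=4 b=169/84 c=-167/112 d=79/672
  seg 2: a=3 b=-61/24 c=-11/14 d=55/168
  seg 3: a=0 b=-263/84 c=11/56 d=-11/168
S(9/2) = 705/448

Δ: Δ0=4, Δ1=-1/2, Δ2=-3, Δ3=-3
row 1: diag=8, rhs=-27; c'=1/4, d'=-27/8
row 2: denom=6−2·1/4=11/2; d'=(-15−2·-27/8)/(11/2)=-3/2
row 3: denom=4−1·2/11=42/11; d'=(0−1·-3/2)/(42/11)=11/28
back: M3=11/28
back: M2=-3/2−2/11·11/28=-11/7
back: M1=-27/8−1/4·-11/7=-167/56
M: M0=0, M1=-167/56, M2=-11/7, M3=11/28, M4=0
seg 0: a=-4, c=M0/2=0, d=(M1−M0)/(6·2)=-167/672, b=Δ0−h0·(2M0+M1)/6=839/168
seg 1: a=4, c=M1/2=-167/112, d=(M2−M1)/(6·2)=79/672, b=Δ1−h1·(2M1+M2)/6=169/84
seg 2: a=3, c=M2/2=-11/14, d=(M3−M2)/(6·1)=55/168, b=Δ2−h2·(2M2+M3)/6=-61/24
seg 3: a=0, c=M3/2=11/56, d=(M4−M3)/(6·1)=-11/168, b=Δ3−h3·(2M3+M4)/6=-263/84
t_q=9/2 → seg 2, τ=1/2; S=3+-61/24·τ+-11/14·τ²+55/168·τ³=705/448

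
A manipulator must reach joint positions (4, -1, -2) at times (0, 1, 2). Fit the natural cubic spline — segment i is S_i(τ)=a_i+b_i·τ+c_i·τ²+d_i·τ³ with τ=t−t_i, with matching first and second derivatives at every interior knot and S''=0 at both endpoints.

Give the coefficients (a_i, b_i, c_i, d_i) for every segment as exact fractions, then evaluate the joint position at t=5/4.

Δ: Δ0=-5, Δ1=-1
row 1: diag=4, rhs=24; c'=1/4, d'=6
back: M1=6
M: M0=0, M1=6, M2=0
seg 0: a=4, c=M0/2=0, d=(M1−M0)/(6·1)=1, b=Δ0−h0·(2M0+M1)/6=-6
seg 1: a=-1, c=M1/2=3, d=(M2−M1)/(6·1)=-1, b=Δ1−h1·(2M1+M2)/6=-3
t_q=5/4 → seg 1, τ=1/4; S=-1+-3·τ+3·τ²+-1·τ³=-101/64

  seg 0: a=4 b=-6 c=0 d=1
  seg 1: a=-1 b=-3 c=3 d=-1
S(5/4) = -101/64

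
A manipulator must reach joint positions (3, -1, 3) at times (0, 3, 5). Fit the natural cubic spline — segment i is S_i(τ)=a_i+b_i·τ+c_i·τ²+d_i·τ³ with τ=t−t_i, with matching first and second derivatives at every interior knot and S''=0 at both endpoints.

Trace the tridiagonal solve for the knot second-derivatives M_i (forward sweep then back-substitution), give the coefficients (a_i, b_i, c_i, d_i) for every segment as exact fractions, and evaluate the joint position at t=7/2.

Δ: Δ0=-4/3, Δ1=2
row 1: diag=10, rhs=20; c'=1/5, d'=2
back: M1=2
M: M0=0, M1=2, M2=0
seg 0: a=3, c=M0/2=0, d=(M1−M0)/(6·3)=1/9, b=Δ0−h0·(2M0+M1)/6=-7/3
seg 1: a=-1, c=M1/2=1, d=(M2−M1)/(6·2)=-1/6, b=Δ1−h1·(2M1+M2)/6=2/3
t_q=7/2 → seg 1, τ=1/2; S=-1+2/3·τ+1·τ²+-1/6·τ³=-7/16

  seg 0: a=3 b=-7/3 c=0 d=1/9
  seg 1: a=-1 b=2/3 c=1 d=-1/6
S(7/2) = -7/16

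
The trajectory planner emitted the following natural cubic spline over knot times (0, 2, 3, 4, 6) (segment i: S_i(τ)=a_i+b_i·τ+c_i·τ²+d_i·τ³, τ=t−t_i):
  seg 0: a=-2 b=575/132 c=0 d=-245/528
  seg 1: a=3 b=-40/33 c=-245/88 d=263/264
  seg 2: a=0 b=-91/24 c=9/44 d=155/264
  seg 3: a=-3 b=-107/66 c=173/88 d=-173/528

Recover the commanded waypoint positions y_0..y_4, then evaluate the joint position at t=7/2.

y_0 = S_0(0) = a_0 = -2
y_1 = S_1(0) = a_1 = 3
y_2 = S_2(0) = a_2 = 0
y_3 = S_3(0) = a_3 = -3
y_4 = S_3(2) = -1
t_q=7/2 is in segment 2 (τ=1/2); S_2(τ)=-1247/704

y_0=-2 y_1=3 y_2=0 y_3=-3 y_4=-1
S(7/2) = -1247/704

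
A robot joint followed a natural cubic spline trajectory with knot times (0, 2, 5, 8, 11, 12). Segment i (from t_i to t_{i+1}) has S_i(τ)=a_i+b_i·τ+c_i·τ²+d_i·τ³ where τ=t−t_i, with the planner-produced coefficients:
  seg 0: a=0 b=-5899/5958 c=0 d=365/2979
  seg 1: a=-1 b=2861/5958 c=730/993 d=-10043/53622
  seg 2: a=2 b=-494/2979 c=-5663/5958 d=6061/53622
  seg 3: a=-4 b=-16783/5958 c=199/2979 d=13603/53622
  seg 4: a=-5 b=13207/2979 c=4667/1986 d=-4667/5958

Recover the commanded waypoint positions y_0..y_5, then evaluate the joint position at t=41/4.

y_0 = S_0(0) = a_0 = 0
y_1 = S_1(0) = a_1 = -1
y_2 = S_2(0) = a_2 = 2
y_3 = S_3(0) = a_3 = -4
y_4 = S_4(0) = a_4 = -5
y_5 = S_4(1) = 1
t_q=41/4 is in segment 3 (τ=9/4); S_3(τ)=-301245/42368

y_0=0 y_1=-1 y_2=2 y_3=-4 y_4=-5 y_5=1
S(41/4) = -301245/42368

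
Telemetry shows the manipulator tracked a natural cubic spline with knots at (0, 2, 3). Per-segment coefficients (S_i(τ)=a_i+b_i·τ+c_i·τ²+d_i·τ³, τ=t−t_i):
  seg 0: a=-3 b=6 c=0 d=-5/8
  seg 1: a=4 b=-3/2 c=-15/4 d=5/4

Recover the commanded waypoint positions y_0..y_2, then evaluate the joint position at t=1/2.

y_0 = S_0(0) = a_0 = -3
y_1 = S_1(0) = a_1 = 4
y_2 = S_1(1) = 0
t_q=1/2 is in segment 0 (τ=1/2); S_0(τ)=-5/64

y_0=-3 y_1=4 y_2=0
S(1/2) = -5/64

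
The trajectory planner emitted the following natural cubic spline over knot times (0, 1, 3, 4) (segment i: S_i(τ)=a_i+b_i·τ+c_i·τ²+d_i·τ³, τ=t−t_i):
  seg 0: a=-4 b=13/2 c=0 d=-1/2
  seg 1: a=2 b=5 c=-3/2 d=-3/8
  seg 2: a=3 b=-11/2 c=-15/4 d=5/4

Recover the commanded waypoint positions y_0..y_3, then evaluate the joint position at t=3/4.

y_0=-4 y_1=2 y_2=3 y_3=-5
S(3/4) = 85/128

y_0 = S_0(0) = a_0 = -4
y_1 = S_1(0) = a_1 = 2
y_2 = S_2(0) = a_2 = 3
y_3 = S_2(1) = -5
t_q=3/4 is in segment 0 (τ=3/4); S_0(τ)=85/128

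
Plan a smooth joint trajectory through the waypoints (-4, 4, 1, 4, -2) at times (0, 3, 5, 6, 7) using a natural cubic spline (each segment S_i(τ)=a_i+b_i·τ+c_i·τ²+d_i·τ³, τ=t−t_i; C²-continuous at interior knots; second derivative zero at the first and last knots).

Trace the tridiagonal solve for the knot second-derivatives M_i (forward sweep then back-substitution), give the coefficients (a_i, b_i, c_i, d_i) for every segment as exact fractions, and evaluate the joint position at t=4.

  seg 0: a=-4 b=6121/1284 c=0 d=-899/3852
  seg 1: a=4 b=-985/642 c=-899/428 d=2719/2568
  seg 2: a=1 b=889/321 c=455/107 d=-1291/321
  seg 3: a=4 b=-254/321 c=-836/107 d=836/321
S(4) = 1219/856

Δ: Δ0=8/3, Δ1=-3/2, Δ2=3, Δ3=-6
row 1: diag=10, rhs=-25; c'=1/5, d'=-5/2
row 2: denom=6−2·1/5=28/5; d'=(27−2·-5/2)/(28/5)=40/7
row 3: denom=4−1·5/28=107/28; d'=(-54−1·40/7)/(107/28)=-1672/107
back: M3=-1672/107
back: M2=40/7−5/28·-1672/107=910/107
back: M1=-5/2−1/5·910/107=-899/214
M: M0=0, M1=-899/214, M2=910/107, M3=-1672/107, M4=0
seg 0: a=-4, c=M0/2=0, d=(M1−M0)/(6·3)=-899/3852, b=Δ0−h0·(2M0+M1)/6=6121/1284
seg 1: a=4, c=M1/2=-899/428, d=(M2−M1)/(6·2)=2719/2568, b=Δ1−h1·(2M1+M2)/6=-985/642
seg 2: a=1, c=M2/2=455/107, d=(M3−M2)/(6·1)=-1291/321, b=Δ2−h2·(2M2+M3)/6=889/321
seg 3: a=4, c=M3/2=-836/107, d=(M4−M3)/(6·1)=836/321, b=Δ3−h3·(2M3+M4)/6=-254/321
t_q=4 → seg 1, τ=1; S=4+-985/642·τ+-899/428·τ²+2719/2568·τ³=1219/856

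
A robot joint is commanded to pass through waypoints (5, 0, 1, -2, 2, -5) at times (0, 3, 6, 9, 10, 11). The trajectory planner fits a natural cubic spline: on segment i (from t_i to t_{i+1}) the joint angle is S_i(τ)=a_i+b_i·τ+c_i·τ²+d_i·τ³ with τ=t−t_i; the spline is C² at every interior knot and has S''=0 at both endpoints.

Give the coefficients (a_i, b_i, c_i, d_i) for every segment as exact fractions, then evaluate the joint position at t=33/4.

Δ: Δ0=-5/3, Δ1=1/3, Δ2=-1, Δ3=4, Δ4=-7
row 1: diag=12, rhs=12; c'=1/4, d'=1
row 2: denom=12−3·1/4=45/4; d'=(-8−3·1)/(45/4)=-44/45
row 3: denom=8−3·4/15=36/5; d'=(30−3·-44/45)/(36/5)=247/54
row 4: denom=4−1·5/36=139/36; d'=(-66−1·247/54)/(139/36)=-7622/417
back: M4=-7622/417
back: M3=247/54−5/36·-7622/417=2966/417
back: M2=-44/45−4/15·2966/417=-3596/1251
back: M1=1−1/4·-3596/1251=2150/1251
M: M0=0, M1=2150/1251, M2=-3596/1251, M3=2966/417, M4=-7622/417, M5=0
seg 0: a=5, c=M0/2=0, d=(M1−M0)/(6·3)=1075/11259, b=Δ0−h0·(2M0+M1)/6=-3160/1251
seg 1: a=0, c=M1/2=1075/1251, d=(M2−M1)/(6·3)=-2873/11259, b=Δ1−h1·(2M1+M2)/6=65/1251
seg 2: a=1, c=M2/2=-1798/1251, d=(M3−M2)/(6·3)=6247/11259, b=Δ2−h2·(2M2+M3)/6=-2104/1251
seg 3: a=-2, c=M3/2=1483/417, d=(M4−M3)/(6·1)=-5294/1251, b=Δ3−h3·(2M3+M4)/6=5849/1251
seg 4: a=2, c=M4/2=-3811/417, d=(M5−M4)/(6·1)=3811/1251, b=Δ4−h4·(2M4+M5)/6=-1135/1251
t_q=33/4 → seg 2, τ=9/4; S=1+-2104/1251·τ+-1798/1251·τ²+6247/11259·τ³=-33273/8896

  seg 0: a=5 b=-3160/1251 c=0 d=1075/11259
  seg 1: a=0 b=65/1251 c=1075/1251 d=-2873/11259
  seg 2: a=1 b=-2104/1251 c=-1798/1251 d=6247/11259
  seg 3: a=-2 b=5849/1251 c=1483/417 d=-5294/1251
  seg 4: a=2 b=-1135/1251 c=-3811/417 d=3811/1251
S(33/4) = -33273/8896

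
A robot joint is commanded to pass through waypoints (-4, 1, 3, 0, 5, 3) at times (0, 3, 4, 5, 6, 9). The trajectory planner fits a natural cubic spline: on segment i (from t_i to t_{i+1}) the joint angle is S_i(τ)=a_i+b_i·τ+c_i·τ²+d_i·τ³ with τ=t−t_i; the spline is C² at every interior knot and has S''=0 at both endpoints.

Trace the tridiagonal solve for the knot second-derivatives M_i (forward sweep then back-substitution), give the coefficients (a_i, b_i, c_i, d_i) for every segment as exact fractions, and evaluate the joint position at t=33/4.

  seg 0: a=-4 b=235/299 c=0 d=790/8073
  seg 1: a=1 b=1025/299 c=790/897 d=-2071/897
  seg 2: a=3 b=-1558/897 c=-5423/897 d=110/23
  seg 3: a=0 b=466/897 c=7447/897 d=-3428/897
  seg 4: a=5 b=1692/299 c=-2837/897 d=2837/8073
S(33/4) = 109531/19136

Δ: Δ0=5/3, Δ1=2, Δ2=-3, Δ3=5, Δ4=-2/3
row 1: diag=8, rhs=2; c'=1/8, d'=1/4
row 2: denom=4−1·1/8=31/8; d'=(-30−1·1/4)/(31/8)=-242/31
row 3: denom=4−1·8/31=116/31; d'=(48−1·-242/31)/(116/31)=865/58
row 4: denom=8−1·31/116=897/116; d'=(-34−1·865/58)/(897/116)=-5674/897
back: M4=-5674/897
back: M3=865/58−31/116·-5674/897=14894/897
back: M2=-242/31−8/31·14894/897=-10846/897
back: M1=1/4−1/8·-10846/897=1580/897
M: M0=0, M1=1580/897, M2=-10846/897, M3=14894/897, M4=-5674/897, M5=0
seg 0: a=-4, c=M0/2=0, d=(M1−M0)/(6·3)=790/8073, b=Δ0−h0·(2M0+M1)/6=235/299
seg 1: a=1, c=M1/2=790/897, d=(M2−M1)/(6·1)=-2071/897, b=Δ1−h1·(2M1+M2)/6=1025/299
seg 2: a=3, c=M2/2=-5423/897, d=(M3−M2)/(6·1)=110/23, b=Δ2−h2·(2M2+M3)/6=-1558/897
seg 3: a=0, c=M3/2=7447/897, d=(M4−M3)/(6·1)=-3428/897, b=Δ3−h3·(2M3+M4)/6=466/897
seg 4: a=5, c=M4/2=-2837/897, d=(M5−M4)/(6·3)=2837/8073, b=Δ4−h4·(2M4+M5)/6=1692/299
t_q=33/4 → seg 4, τ=9/4; S=5+1692/299·τ+-2837/897·τ²+2837/8073·τ³=109531/19136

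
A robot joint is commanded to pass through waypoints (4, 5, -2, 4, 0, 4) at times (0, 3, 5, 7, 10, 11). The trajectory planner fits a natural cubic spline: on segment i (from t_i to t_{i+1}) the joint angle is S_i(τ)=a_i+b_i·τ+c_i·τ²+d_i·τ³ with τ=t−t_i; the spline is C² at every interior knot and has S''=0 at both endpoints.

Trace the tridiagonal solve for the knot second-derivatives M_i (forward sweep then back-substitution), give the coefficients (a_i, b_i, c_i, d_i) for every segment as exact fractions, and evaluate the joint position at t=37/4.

  seg 0: a=4 b=239/108 c=0 d=-203/972
  seg 1: a=5 b=-185/54 c=-203/108 d=199/216
  seg 2: a=-2 b=1/9 c=197/54 d=-119/108
  seg 3: a=4 b=40/27 c=-80/27 d=164/243
  seg 4: a=0 b=52/27 c=28/9 d=-28/27
S(37/4) = 1/48

Δ: Δ0=1/3, Δ1=-7/2, Δ2=3, Δ3=-4/3, Δ4=4
row 1: diag=10, rhs=-23; c'=1/5, d'=-23/10
row 2: denom=8−2·1/5=38/5; d'=(39−2·-23/10)/(38/5)=109/19
row 3: denom=10−2·5/19=180/19; d'=(-26−2·109/19)/(180/19)=-178/45
row 4: denom=8−3·19/60=141/20; d'=(32−3·-178/45)/(141/20)=56/9
back: M4=56/9
back: M3=-178/45−19/60·56/9=-160/27
back: M2=109/19−5/19·-160/27=197/27
back: M1=-23/10−1/5·197/27=-203/54
M: M0=0, M1=-203/54, M2=197/27, M3=-160/27, M4=56/9, M5=0
seg 0: a=4, c=M0/2=0, d=(M1−M0)/(6·3)=-203/972, b=Δ0−h0·(2M0+M1)/6=239/108
seg 1: a=5, c=M1/2=-203/108, d=(M2−M1)/(6·2)=199/216, b=Δ1−h1·(2M1+M2)/6=-185/54
seg 2: a=-2, c=M2/2=197/54, d=(M3−M2)/(6·2)=-119/108, b=Δ2−h2·(2M2+M3)/6=1/9
seg 3: a=4, c=M3/2=-80/27, d=(M4−M3)/(6·3)=164/243, b=Δ3−h3·(2M3+M4)/6=40/27
seg 4: a=0, c=M4/2=28/9, d=(M5−M4)/(6·1)=-28/27, b=Δ4−h4·(2M4+M5)/6=52/27
t_q=37/4 → seg 3, τ=9/4; S=4+40/27·τ+-80/27·τ²+164/243·τ³=1/48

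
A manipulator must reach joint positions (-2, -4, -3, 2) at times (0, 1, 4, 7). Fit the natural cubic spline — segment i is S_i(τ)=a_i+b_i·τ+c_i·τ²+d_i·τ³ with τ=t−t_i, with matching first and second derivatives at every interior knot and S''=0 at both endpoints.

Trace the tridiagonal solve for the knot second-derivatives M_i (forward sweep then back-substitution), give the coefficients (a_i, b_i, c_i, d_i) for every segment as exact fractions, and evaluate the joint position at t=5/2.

  seg 0: a=-2 b=-66/29 c=0 d=8/29
  seg 1: a=-4 b=-42/29 c=24/29 d=-61/783
  seg 2: a=-3 b=41/29 c=11/87 d=-11/783
S(5/2) = -1061/232

Δ: Δ0=-2, Δ1=1/3, Δ2=5/3
row 1: diag=8, rhs=14; c'=3/8, d'=7/4
row 2: denom=12−3·3/8=87/8; d'=(8−3·7/4)/(87/8)=22/87
back: M2=22/87
back: M1=7/4−3/8·22/87=48/29
M: M0=0, M1=48/29, M2=22/87, M3=0
seg 0: a=-2, c=M0/2=0, d=(M1−M0)/(6·1)=8/29, b=Δ0−h0·(2M0+M1)/6=-66/29
seg 1: a=-4, c=M1/2=24/29, d=(M2−M1)/(6·3)=-61/783, b=Δ1−h1·(2M1+M2)/6=-42/29
seg 2: a=-3, c=M2/2=11/87, d=(M3−M2)/(6·3)=-11/783, b=Δ2−h2·(2M2+M3)/6=41/29
t_q=5/2 → seg 1, τ=3/2; S=-4+-42/29·τ+24/29·τ²+-61/783·τ³=-1061/232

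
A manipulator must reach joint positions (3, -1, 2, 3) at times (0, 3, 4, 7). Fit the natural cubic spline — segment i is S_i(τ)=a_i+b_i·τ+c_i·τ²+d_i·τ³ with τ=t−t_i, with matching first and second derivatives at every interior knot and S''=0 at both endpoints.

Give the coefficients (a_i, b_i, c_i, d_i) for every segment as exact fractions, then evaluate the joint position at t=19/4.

  seg 0: a=3 b=-28/9 c=0 d=16/81
  seg 1: a=-1 b=20/9 c=16/9 d=-1
  seg 2: a=2 b=25/9 c=-11/9 d=11/81
S(19/4) = 221/64

Δ: Δ0=-4/3, Δ1=3, Δ2=1/3
row 1: diag=8, rhs=26; c'=1/8, d'=13/4
row 2: denom=8−1·1/8=63/8; d'=(-16−1·13/4)/(63/8)=-22/9
back: M2=-22/9
back: M1=13/4−1/8·-22/9=32/9
M: M0=0, M1=32/9, M2=-22/9, M3=0
seg 0: a=3, c=M0/2=0, d=(M1−M0)/(6·3)=16/81, b=Δ0−h0·(2M0+M1)/6=-28/9
seg 1: a=-1, c=M1/2=16/9, d=(M2−M1)/(6·1)=-1, b=Δ1−h1·(2M1+M2)/6=20/9
seg 2: a=2, c=M2/2=-11/9, d=(M3−M2)/(6·3)=11/81, b=Δ2−h2·(2M2+M3)/6=25/9
t_q=19/4 → seg 2, τ=3/4; S=2+25/9·τ+-11/9·τ²+11/81·τ³=221/64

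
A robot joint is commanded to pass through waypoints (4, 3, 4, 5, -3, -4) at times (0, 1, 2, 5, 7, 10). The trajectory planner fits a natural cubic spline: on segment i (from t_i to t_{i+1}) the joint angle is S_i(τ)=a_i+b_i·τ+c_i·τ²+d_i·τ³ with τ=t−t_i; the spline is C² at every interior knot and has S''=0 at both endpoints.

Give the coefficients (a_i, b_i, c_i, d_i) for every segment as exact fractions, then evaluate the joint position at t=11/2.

Δ: Δ0=-1, Δ1=1, Δ2=1/3, Δ3=-4, Δ4=-1/3
row 1: diag=4, rhs=12; c'=1/4, d'=3
row 2: denom=8−1·1/4=31/4; d'=(-4−1·3)/(31/4)=-28/31
row 3: denom=10−3·12/31=274/31; d'=(-26−3·-28/31)/(274/31)=-361/137
row 4: denom=10−2·31/137=1308/137; d'=(22−2·-361/137)/(1308/137)=934/327
back: M4=934/327
back: M3=-361/137−31/137·934/327=-1073/327
back: M2=-28/31−12/31·-1073/327=40/109
back: M1=3−1/4·40/109=317/109
M: M0=0, M1=317/109, M2=40/109, M3=-1073/327, M4=934/327, M5=0
seg 0: a=4, c=M0/2=0, d=(M1−M0)/(6·1)=317/654, b=Δ0−h0·(2M0+M1)/6=-971/654
seg 1: a=3, c=M1/2=317/218, d=(M2−M1)/(6·1)=-277/654, b=Δ1−h1·(2M1+M2)/6=-10/327
seg 2: a=4, c=M2/2=20/109, d=(M3−M2)/(6·3)=-1193/5886, b=Δ2−h2·(2M2+M3)/6=1051/654
seg 3: a=5, c=M3/2=-1073/654, d=(M4−M3)/(6·2)=223/436, b=Δ3−h3·(2M3+M4)/6=-904/327
seg 4: a=-3, c=M4/2=467/327, d=(M5−M4)/(6·3)=-467/2943, b=Δ4−h4·(2M4+M5)/6=-1043/327
t_q=11/2 → seg 3, τ=1/2; S=5+-904/327·τ+-1073/654·τ²+223/436·τ³=11411/3488

  seg 0: a=4 b=-971/654 c=0 d=317/654
  seg 1: a=3 b=-10/327 c=317/218 d=-277/654
  seg 2: a=4 b=1051/654 c=20/109 d=-1193/5886
  seg 3: a=5 b=-904/327 c=-1073/654 d=223/436
  seg 4: a=-3 b=-1043/327 c=467/327 d=-467/2943
S(11/2) = 11411/3488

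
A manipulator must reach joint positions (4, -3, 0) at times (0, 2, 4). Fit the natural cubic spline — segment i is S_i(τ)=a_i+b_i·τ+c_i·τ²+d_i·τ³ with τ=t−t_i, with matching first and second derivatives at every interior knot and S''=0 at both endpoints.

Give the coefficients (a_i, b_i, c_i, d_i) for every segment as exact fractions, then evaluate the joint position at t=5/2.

  seg 0: a=4 b=-19/4 c=0 d=5/16
  seg 1: a=-3 b=-1 c=15/8 d=-5/16
S(5/2) = -393/128

Δ: Δ0=-7/2, Δ1=3/2
row 1: diag=8, rhs=30; c'=1/4, d'=15/4
back: M1=15/4
M: M0=0, M1=15/4, M2=0
seg 0: a=4, c=M0/2=0, d=(M1−M0)/(6·2)=5/16, b=Δ0−h0·(2M0+M1)/6=-19/4
seg 1: a=-3, c=M1/2=15/8, d=(M2−M1)/(6·2)=-5/16, b=Δ1−h1·(2M1+M2)/6=-1
t_q=5/2 → seg 1, τ=1/2; S=-3+-1·τ+15/8·τ²+-5/16·τ³=-393/128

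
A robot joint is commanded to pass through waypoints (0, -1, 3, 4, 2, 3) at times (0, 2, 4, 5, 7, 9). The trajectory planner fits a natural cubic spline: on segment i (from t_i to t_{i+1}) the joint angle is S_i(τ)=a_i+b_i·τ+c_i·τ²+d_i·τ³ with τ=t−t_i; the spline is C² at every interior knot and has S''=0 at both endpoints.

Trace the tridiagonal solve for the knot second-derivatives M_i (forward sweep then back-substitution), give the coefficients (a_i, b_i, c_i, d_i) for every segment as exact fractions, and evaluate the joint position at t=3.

  seg 0: a=0 b=-193/156 c=0 d=115/624
  seg 1: a=-1 b=38/39 c=115/104 d=-185/624
  seg 2: a=3 b=287/156 c=-35/52 d=-1/6
  seg 3: a=4 b=-1/156 c=-61/52 d=211/624
  seg 4: a=2 b=-25/39 c=89/104 d=-89/624
S(3) = 163/208

Δ: Δ0=-1/2, Δ1=2, Δ2=1, Δ3=-1, Δ4=1/2
row 1: diag=8, rhs=15; c'=1/4, d'=15/8
row 2: denom=6−2·1/4=11/2; d'=(-6−2·15/8)/(11/2)=-39/22
row 3: denom=6−1·2/11=64/11; d'=(-12−1·-39/22)/(64/11)=-225/128
row 4: denom=8−2·11/32=117/16; d'=(9−2·-225/128)/(117/16)=89/52
back: M4=89/52
back: M3=-225/128−11/32·89/52=-61/26
back: M2=-39/22−2/11·-61/26=-35/26
back: M1=15/8−1/4·-35/26=115/52
M: M0=0, M1=115/52, M2=-35/26, M3=-61/26, M4=89/52, M5=0
seg 0: a=0, c=M0/2=0, d=(M1−M0)/(6·2)=115/624, b=Δ0−h0·(2M0+M1)/6=-193/156
seg 1: a=-1, c=M1/2=115/104, d=(M2−M1)/(6·2)=-185/624, b=Δ1−h1·(2M1+M2)/6=38/39
seg 2: a=3, c=M2/2=-35/52, d=(M3−M2)/(6·1)=-1/6, b=Δ2−h2·(2M2+M3)/6=287/156
seg 3: a=4, c=M3/2=-61/52, d=(M4−M3)/(6·2)=211/624, b=Δ3−h3·(2M3+M4)/6=-1/156
seg 4: a=2, c=M4/2=89/104, d=(M5−M4)/(6·2)=-89/624, b=Δ4−h4·(2M4+M5)/6=-25/39
t_q=3 → seg 1, τ=1; S=-1+38/39·τ+115/104·τ²+-185/624·τ³=163/208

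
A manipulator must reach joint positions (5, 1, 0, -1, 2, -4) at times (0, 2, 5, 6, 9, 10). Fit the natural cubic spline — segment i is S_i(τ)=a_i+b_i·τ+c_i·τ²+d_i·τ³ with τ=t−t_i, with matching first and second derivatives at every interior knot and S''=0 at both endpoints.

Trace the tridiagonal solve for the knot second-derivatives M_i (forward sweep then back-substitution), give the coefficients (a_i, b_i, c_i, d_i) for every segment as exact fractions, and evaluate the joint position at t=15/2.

Δ: Δ0=-2, Δ1=-1/3, Δ2=-1, Δ3=1, Δ4=-6
row 1: diag=10, rhs=10; c'=3/10, d'=1
row 2: denom=8−3·3/10=71/10; d'=(-4−3·1)/(71/10)=-70/71
row 3: denom=8−1·10/71=558/71; d'=(12−1·-70/71)/(558/71)=461/279
row 4: denom=8−3·71/186=425/62; d'=(-42−3·461/279)/(425/62)=-8734/1275
back: M4=-8734/1275
back: M3=461/279−71/186·-8734/1275=16322/3825
back: M2=-70/71−10/71·16322/3825=-1214/765
back: M1=1−3/10·-1214/765=1882/1275
M: M0=0, M1=1882/1275, M2=-1214/765, M3=16322/3825, M4=-8734/1275, M5=0
seg 0: a=5, c=M0/2=0, d=(M1−M0)/(6·2)=941/7650, b=Δ0−h0·(2M0+M1)/6=-9532/3825
seg 1: a=1, c=M1/2=941/1275, d=(M2−M1)/(6·3)=-5858/34425, b=Δ1−h1·(2M1+M2)/6=-3886/3825
seg 2: a=0, c=M2/2=-607/765, d=(M3−M2)/(6·1)=1244/1275, b=Δ2−h2·(2M2+M3)/6=-266/225
seg 3: a=-1, c=M3/2=8161/3825, d=(M4−M3)/(6·3)=-21262/34425, b=Δ3−h3·(2M3+M4)/6=604/3825
seg 4: a=2, c=M4/2=-4367/1275, d=(M5−M4)/(6·1)=4367/3825, b=Δ4−h4·(2M4+M5)/6=-14216/3825
t_q=15/2 → seg 3, τ=3/2; S=-1+604/3825·τ+8161/3825·τ²+-21262/34425·τ³=166/85

  seg 0: a=5 b=-9532/3825 c=0 d=941/7650
  seg 1: a=1 b=-3886/3825 c=941/1275 d=-5858/34425
  seg 2: a=0 b=-266/225 c=-607/765 d=1244/1275
  seg 3: a=-1 b=604/3825 c=8161/3825 d=-21262/34425
  seg 4: a=2 b=-14216/3825 c=-4367/1275 d=4367/3825
S(15/2) = 166/85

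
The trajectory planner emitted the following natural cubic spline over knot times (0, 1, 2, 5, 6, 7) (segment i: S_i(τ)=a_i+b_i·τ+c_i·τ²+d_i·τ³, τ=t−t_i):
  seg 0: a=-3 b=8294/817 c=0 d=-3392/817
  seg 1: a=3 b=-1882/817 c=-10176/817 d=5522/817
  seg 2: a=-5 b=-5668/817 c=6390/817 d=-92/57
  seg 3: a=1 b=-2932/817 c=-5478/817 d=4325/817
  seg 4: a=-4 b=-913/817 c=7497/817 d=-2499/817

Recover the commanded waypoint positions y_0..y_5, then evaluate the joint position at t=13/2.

y_0 = S_0(0) = a_0 = -3
y_1 = S_1(0) = a_1 = 3
y_2 = S_2(0) = a_2 = -5
y_3 = S_3(0) = a_3 = 1
y_4 = S_4(0) = a_4 = -4
y_5 = S_4(1) = 1
t_q=13/2 is in segment 4 (τ=1/2); S_4(τ)=-17301/6536

y_0=-3 y_1=3 y_2=-5 y_3=1 y_4=-4 y_5=1
S(13/2) = -17301/6536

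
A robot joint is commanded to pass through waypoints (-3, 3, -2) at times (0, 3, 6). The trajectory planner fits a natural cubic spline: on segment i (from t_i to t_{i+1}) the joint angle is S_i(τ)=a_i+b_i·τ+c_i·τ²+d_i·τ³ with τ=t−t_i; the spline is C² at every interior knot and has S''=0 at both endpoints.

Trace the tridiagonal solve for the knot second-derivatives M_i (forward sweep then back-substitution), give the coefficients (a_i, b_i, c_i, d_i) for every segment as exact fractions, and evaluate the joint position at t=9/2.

  seg 0: a=-3 b=35/12 c=0 d=-11/108
  seg 1: a=3 b=1/6 c=-11/12 d=11/108
S(9/2) = 49/32

Δ: Δ0=2, Δ1=-5/3
row 1: diag=12, rhs=-22; c'=1/4, d'=-11/6
back: M1=-11/6
M: M0=0, M1=-11/6, M2=0
seg 0: a=-3, c=M0/2=0, d=(M1−M0)/(6·3)=-11/108, b=Δ0−h0·(2M0+M1)/6=35/12
seg 1: a=3, c=M1/2=-11/12, d=(M2−M1)/(6·3)=11/108, b=Δ1−h1·(2M1+M2)/6=1/6
t_q=9/2 → seg 1, τ=3/2; S=3+1/6·τ+-11/12·τ²+11/108·τ³=49/32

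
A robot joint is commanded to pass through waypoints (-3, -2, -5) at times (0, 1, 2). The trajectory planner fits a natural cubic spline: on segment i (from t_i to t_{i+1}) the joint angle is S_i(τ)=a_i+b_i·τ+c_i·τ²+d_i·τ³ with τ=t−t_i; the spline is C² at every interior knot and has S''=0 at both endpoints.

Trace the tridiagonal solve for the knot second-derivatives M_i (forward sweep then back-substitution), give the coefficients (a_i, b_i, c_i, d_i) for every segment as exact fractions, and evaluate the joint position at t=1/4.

Δ: Δ0=1, Δ1=-3
row 1: diag=4, rhs=-24; c'=1/4, d'=-6
back: M1=-6
M: M0=0, M1=-6, M2=0
seg 0: a=-3, c=M0/2=0, d=(M1−M0)/(6·1)=-1, b=Δ0−h0·(2M0+M1)/6=2
seg 1: a=-2, c=M1/2=-3, d=(M2−M1)/(6·1)=1, b=Δ1−h1·(2M1+M2)/6=-1
t_q=1/4 → seg 0, τ=1/4; S=-3+2·τ+0·τ²+-1·τ³=-161/64

  seg 0: a=-3 b=2 c=0 d=-1
  seg 1: a=-2 b=-1 c=-3 d=1
S(1/4) = -161/64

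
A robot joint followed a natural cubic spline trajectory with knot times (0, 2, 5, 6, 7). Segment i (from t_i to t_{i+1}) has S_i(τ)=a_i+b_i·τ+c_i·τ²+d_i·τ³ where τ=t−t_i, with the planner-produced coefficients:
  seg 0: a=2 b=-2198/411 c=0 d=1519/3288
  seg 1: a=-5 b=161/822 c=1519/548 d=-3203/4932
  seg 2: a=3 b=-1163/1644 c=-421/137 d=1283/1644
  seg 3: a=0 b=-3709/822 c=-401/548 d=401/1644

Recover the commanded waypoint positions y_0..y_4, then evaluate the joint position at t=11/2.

y_0 = S_0(0) = a_0 = 2
y_1 = S_1(0) = a_1 = -5
y_2 = S_2(0) = a_2 = 3
y_3 = S_3(0) = a_3 = 0
y_4 = S_3(1) = -5
t_q=11/2 is in segment 2 (τ=1/2); S_2(τ)=8661/4384

y_0=2 y_1=-5 y_2=3 y_3=0 y_4=-5
S(11/2) = 8661/4384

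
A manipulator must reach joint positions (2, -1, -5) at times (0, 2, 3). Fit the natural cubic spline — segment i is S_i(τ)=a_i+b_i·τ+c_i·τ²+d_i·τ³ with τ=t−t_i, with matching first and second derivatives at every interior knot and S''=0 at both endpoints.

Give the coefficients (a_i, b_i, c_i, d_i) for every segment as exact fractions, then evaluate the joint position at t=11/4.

  seg 0: a=2 b=-2/3 c=0 d=-5/24
  seg 1: a=-1 b=-19/6 c=-5/4 d=5/12
S(11/4) = -999/256

Δ: Δ0=-3/2, Δ1=-4
row 1: diag=6, rhs=-15; c'=1/6, d'=-5/2
back: M1=-5/2
M: M0=0, M1=-5/2, M2=0
seg 0: a=2, c=M0/2=0, d=(M1−M0)/(6·2)=-5/24, b=Δ0−h0·(2M0+M1)/6=-2/3
seg 1: a=-1, c=M1/2=-5/4, d=(M2−M1)/(6·1)=5/12, b=Δ1−h1·(2M1+M2)/6=-19/6
t_q=11/4 → seg 1, τ=3/4; S=-1+-19/6·τ+-5/4·τ²+5/12·τ³=-999/256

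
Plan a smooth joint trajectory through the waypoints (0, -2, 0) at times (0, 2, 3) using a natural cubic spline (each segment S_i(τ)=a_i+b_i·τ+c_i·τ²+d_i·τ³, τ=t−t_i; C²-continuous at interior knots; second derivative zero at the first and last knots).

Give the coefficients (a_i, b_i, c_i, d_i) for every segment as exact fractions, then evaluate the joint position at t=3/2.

  seg 0: a=0 b=-2 c=0 d=1/4
  seg 1: a=-2 b=1 c=3/2 d=-1/2
S(3/2) = -69/32

Δ: Δ0=-1, Δ1=2
row 1: diag=6, rhs=18; c'=1/6, d'=3
back: M1=3
M: M0=0, M1=3, M2=0
seg 0: a=0, c=M0/2=0, d=(M1−M0)/(6·2)=1/4, b=Δ0−h0·(2M0+M1)/6=-2
seg 1: a=-2, c=M1/2=3/2, d=(M2−M1)/(6·1)=-1/2, b=Δ1−h1·(2M1+M2)/6=1
t_q=3/2 → seg 0, τ=3/2; S=0+-2·τ+0·τ²+1/4·τ³=-69/32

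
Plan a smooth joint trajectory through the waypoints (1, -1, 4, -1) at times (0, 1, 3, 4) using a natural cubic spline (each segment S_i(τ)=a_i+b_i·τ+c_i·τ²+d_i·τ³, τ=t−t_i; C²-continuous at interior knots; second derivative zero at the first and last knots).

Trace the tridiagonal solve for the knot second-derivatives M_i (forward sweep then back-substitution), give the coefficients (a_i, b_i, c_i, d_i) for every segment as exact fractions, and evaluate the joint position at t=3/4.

Δ: Δ0=-2, Δ1=5/2, Δ2=-5
row 1: diag=6, rhs=27; c'=1/3, d'=9/2
row 2: denom=6−2·1/3=16/3; d'=(-45−2·9/2)/(16/3)=-81/8
back: M2=-81/8
back: M1=9/2−1/3·-81/8=63/8
M: M0=0, M1=63/8, M2=-81/8, M3=0
seg 0: a=1, c=M0/2=0, d=(M1−M0)/(6·1)=21/16, b=Δ0−h0·(2M0+M1)/6=-53/16
seg 1: a=-1, c=M1/2=63/16, d=(M2−M1)/(6·2)=-3/2, b=Δ1−h1·(2M1+M2)/6=5/8
seg 2: a=4, c=M2/2=-81/16, d=(M3−M2)/(6·1)=27/16, b=Δ2−h2·(2M2+M3)/6=-13/8
t_q=3/4 → seg 0, τ=3/4; S=1+-53/16·τ+0·τ²+21/16·τ³=-953/1024

  seg 0: a=1 b=-53/16 c=0 d=21/16
  seg 1: a=-1 b=5/8 c=63/16 d=-3/2
  seg 2: a=4 b=-13/8 c=-81/16 d=27/16
S(3/4) = -953/1024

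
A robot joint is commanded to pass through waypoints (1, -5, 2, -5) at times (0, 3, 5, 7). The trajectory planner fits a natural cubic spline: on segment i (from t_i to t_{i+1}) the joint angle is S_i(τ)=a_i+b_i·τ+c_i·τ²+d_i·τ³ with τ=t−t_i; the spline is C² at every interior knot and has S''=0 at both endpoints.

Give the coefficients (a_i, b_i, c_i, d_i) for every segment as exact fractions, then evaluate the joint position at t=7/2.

Δ: Δ0=-2, Δ1=7/2, Δ2=-7/2
row 1: diag=10, rhs=33; c'=1/5, d'=33/10
row 2: denom=8−2·1/5=38/5; d'=(-42−2·33/10)/(38/5)=-243/38
back: M2=-243/38
back: M1=33/10−1/5·-243/38=87/19
M: M0=0, M1=87/19, M2=-243/38, M3=0
seg 0: a=1, c=M0/2=0, d=(M1−M0)/(6·3)=29/114, b=Δ0−h0·(2M0+M1)/6=-163/38
seg 1: a=-5, c=M1/2=87/38, d=(M2−M1)/(6·2)=-139/152, b=Δ1−h1·(2M1+M2)/6=49/19
seg 2: a=2, c=M2/2=-243/76, d=(M3−M2)/(6·2)=81/152, b=Δ2−h2·(2M2+M3)/6=29/38
t_q=7/2 → seg 1, τ=1/2; S=-5+49/19·τ+87/38·τ²+-139/152·τ³=-3955/1216

  seg 0: a=1 b=-163/38 c=0 d=29/114
  seg 1: a=-5 b=49/19 c=87/38 d=-139/152
  seg 2: a=2 b=29/38 c=-243/76 d=81/152
S(7/2) = -3955/1216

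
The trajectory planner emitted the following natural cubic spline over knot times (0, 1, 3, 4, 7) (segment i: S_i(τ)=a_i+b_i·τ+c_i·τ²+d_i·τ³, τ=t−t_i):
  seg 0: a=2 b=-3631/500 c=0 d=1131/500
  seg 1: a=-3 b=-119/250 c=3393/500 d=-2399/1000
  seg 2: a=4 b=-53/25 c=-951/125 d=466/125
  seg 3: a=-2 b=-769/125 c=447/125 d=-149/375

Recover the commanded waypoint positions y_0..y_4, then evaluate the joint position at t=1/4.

y_0=2 y_1=-3 y_2=4 y_3=-2 y_4=1
S(1/4) = 1407/6400

y_0 = S_0(0) = a_0 = 2
y_1 = S_1(0) = a_1 = -3
y_2 = S_2(0) = a_2 = 4
y_3 = S_3(0) = a_3 = -2
y_4 = S_3(3) = 1
t_q=1/4 is in segment 0 (τ=1/4); S_0(τ)=1407/6400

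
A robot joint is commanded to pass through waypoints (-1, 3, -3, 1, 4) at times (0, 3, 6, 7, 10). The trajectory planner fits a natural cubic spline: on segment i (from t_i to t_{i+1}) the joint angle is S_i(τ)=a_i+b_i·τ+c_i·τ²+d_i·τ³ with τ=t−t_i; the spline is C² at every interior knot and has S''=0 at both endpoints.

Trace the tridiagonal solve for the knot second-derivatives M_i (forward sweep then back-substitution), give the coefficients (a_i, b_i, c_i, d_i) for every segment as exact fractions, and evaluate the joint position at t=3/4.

Δ: Δ0=4/3, Δ1=-2, Δ2=4, Δ3=1
row 1: diag=12, rhs=-20; c'=1/4, d'=-5/3
row 2: denom=8−3·1/4=29/4; d'=(36−3·-5/3)/(29/4)=164/29
row 3: denom=8−1·4/29=228/29; d'=(-18−1·164/29)/(228/29)=-343/114
back: M3=-343/114
back: M2=164/29−4/29·-343/114=346/57
back: M1=-5/3−1/4·346/57=-121/38
M: M0=0, M1=-121/38, M2=346/57, M3=-343/114, M4=0
seg 0: a=-1, c=M0/2=0, d=(M1−M0)/(6·3)=-121/684, b=Δ0−h0·(2M0+M1)/6=667/228
seg 1: a=3, c=M1/2=-121/76, d=(M2−M1)/(6·3)=1055/2052, b=Δ1−h1·(2M1+M2)/6=-211/114
seg 2: a=-3, c=M2/2=173/57, d=(M3−M2)/(6·1)=-115/76, b=Δ2−h2·(2M2+M3)/6=565/228
seg 3: a=1, c=M3/2=-343/228, d=(M4−M3)/(6·3)=343/2052, b=Δ3−h3·(2M3+M4)/6=457/114
t_q=3/4 → seg 0, τ=3/4; S=-1+667/228·τ+0·τ²+-121/684·τ³=5445/4864

  seg 0: a=-1 b=667/228 c=0 d=-121/684
  seg 1: a=3 b=-211/114 c=-121/76 d=1055/2052
  seg 2: a=-3 b=565/228 c=173/57 d=-115/76
  seg 3: a=1 b=457/114 c=-343/228 d=343/2052
S(3/4) = 5445/4864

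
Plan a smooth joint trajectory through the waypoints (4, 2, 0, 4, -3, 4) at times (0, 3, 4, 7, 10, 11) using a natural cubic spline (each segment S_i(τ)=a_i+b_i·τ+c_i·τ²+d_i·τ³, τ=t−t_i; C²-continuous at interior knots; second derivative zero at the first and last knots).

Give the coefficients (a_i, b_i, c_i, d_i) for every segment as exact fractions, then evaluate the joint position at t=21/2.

  seg 0: a=4 b=68/545 c=0 d=-1294/14715
  seg 1: a=2 b=-1226/545 c=-1294/1635 d=1702/1635
  seg 2: a=0 b=-232/327 c=3812/1635 d=-8096/14715
  seg 3: a=4 b=-2576/1635 c=-1428/545 d=3871/4905
  seg 4: a=-3 b=6559/1635 c=2443/545 d=-2443/1635
S(21/2) = -263/4360

Δ: Δ0=-2/3, Δ1=-2, Δ2=4/3, Δ3=-7/3, Δ4=7
row 1: diag=8, rhs=-8; c'=1/8, d'=-1
row 2: denom=8−1·1/8=63/8; d'=(20−1·-1)/(63/8)=8/3
row 3: denom=12−3·8/21=76/7; d'=(-22−3·8/3)/(76/7)=-105/38
row 4: denom=8−3·21/76=545/76; d'=(56−3·-105/38)/(545/76)=4886/545
back: M4=4886/545
back: M3=-105/38−21/76·4886/545=-2856/545
back: M2=8/3−8/21·-2856/545=7624/1635
back: M1=-1−1/8·7624/1635=-2588/1635
M: M0=0, M1=-2588/1635, M2=7624/1635, M3=-2856/545, M4=4886/545, M5=0
seg 0: a=4, c=M0/2=0, d=(M1−M0)/(6·3)=-1294/14715, b=Δ0−h0·(2M0+M1)/6=68/545
seg 1: a=2, c=M1/2=-1294/1635, d=(M2−M1)/(6·1)=1702/1635, b=Δ1−h1·(2M1+M2)/6=-1226/545
seg 2: a=0, c=M2/2=3812/1635, d=(M3−M2)/(6·3)=-8096/14715, b=Δ2−h2·(2M2+M3)/6=-232/327
seg 3: a=4, c=M3/2=-1428/545, d=(M4−M3)/(6·3)=3871/4905, b=Δ3−h3·(2M3+M4)/6=-2576/1635
seg 4: a=-3, c=M4/2=2443/545, d=(M5−M4)/(6·1)=-2443/1635, b=Δ4−h4·(2M4+M5)/6=6559/1635
t_q=21/2 → seg 4, τ=1/2; S=-3+6559/1635·τ+2443/545·τ²+-2443/1635·τ³=-263/4360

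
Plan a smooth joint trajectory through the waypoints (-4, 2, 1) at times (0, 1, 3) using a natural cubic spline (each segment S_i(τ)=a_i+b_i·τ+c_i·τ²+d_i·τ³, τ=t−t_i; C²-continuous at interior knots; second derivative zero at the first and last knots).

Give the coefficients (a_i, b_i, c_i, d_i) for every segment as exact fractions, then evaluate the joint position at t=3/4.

Δ: Δ0=6, Δ1=-1/2
row 1: diag=6, rhs=-39; c'=1/3, d'=-13/2
back: M1=-13/2
M: M0=0, M1=-13/2, M2=0
seg 0: a=-4, c=M0/2=0, d=(M1−M0)/(6·1)=-13/12, b=Δ0−h0·(2M0+M1)/6=85/12
seg 1: a=2, c=M1/2=-13/4, d=(M2−M1)/(6·2)=13/24, b=Δ1−h1·(2M1+M2)/6=23/6
t_q=3/4 → seg 0, τ=3/4; S=-4+85/12·τ+0·τ²+-13/12·τ³=219/256

  seg 0: a=-4 b=85/12 c=0 d=-13/12
  seg 1: a=2 b=23/6 c=-13/4 d=13/24
S(3/4) = 219/256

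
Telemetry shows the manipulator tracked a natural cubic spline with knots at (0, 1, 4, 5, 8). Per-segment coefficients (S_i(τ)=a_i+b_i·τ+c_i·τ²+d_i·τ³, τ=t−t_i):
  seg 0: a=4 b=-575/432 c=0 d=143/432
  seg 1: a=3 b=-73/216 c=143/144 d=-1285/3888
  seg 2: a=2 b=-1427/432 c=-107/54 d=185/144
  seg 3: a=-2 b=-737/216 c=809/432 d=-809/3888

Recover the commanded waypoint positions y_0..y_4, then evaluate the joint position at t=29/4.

y_0=4 y_1=3 y_2=2 y_3=-2 y_4=-1
S(29/4) = -7885/3072

y_0 = S_0(0) = a_0 = 4
y_1 = S_1(0) = a_1 = 3
y_2 = S_2(0) = a_2 = 2
y_3 = S_3(0) = a_3 = -2
y_4 = S_3(3) = -1
t_q=29/4 is in segment 3 (τ=9/4); S_3(τ)=-7885/3072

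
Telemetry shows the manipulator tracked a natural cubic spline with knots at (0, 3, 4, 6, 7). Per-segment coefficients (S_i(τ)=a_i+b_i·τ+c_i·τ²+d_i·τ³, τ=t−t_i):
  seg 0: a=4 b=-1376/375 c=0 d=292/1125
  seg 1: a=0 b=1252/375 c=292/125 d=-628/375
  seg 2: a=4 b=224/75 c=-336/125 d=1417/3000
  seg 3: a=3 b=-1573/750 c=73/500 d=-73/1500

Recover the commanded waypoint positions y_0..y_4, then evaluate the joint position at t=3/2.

y_0=4 y_1=0 y_2=4 y_3=3 y_4=1
S(3/2) = -157/250

y_0 = S_0(0) = a_0 = 4
y_1 = S_1(0) = a_1 = 0
y_2 = S_2(0) = a_2 = 4
y_3 = S_3(0) = a_3 = 3
y_4 = S_3(1) = 1
t_q=3/2 is in segment 0 (τ=3/2); S_0(τ)=-157/250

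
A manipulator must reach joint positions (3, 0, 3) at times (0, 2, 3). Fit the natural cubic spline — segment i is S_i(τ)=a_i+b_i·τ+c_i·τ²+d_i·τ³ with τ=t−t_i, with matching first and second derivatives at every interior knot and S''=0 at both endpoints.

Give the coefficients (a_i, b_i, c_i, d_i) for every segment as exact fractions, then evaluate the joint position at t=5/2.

Δ: Δ0=-3/2, Δ1=3
row 1: diag=6, rhs=27; c'=1/6, d'=9/2
back: M1=9/2
M: M0=0, M1=9/2, M2=0
seg 0: a=3, c=M0/2=0, d=(M1−M0)/(6·2)=3/8, b=Δ0−h0·(2M0+M1)/6=-3
seg 1: a=0, c=M1/2=9/4, d=(M2−M1)/(6·1)=-3/4, b=Δ1−h1·(2M1+M2)/6=3/2
t_q=5/2 → seg 1, τ=1/2; S=0+3/2·τ+9/4·τ²+-3/4·τ³=39/32

  seg 0: a=3 b=-3 c=0 d=3/8
  seg 1: a=0 b=3/2 c=9/4 d=-3/4
S(5/2) = 39/32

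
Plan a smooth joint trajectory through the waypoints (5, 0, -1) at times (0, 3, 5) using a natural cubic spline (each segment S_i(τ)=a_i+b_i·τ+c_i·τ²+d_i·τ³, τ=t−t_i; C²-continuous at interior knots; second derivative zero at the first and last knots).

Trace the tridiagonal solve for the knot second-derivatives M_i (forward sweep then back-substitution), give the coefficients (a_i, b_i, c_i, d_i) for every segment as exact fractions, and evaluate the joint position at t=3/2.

Δ: Δ0=-5/3, Δ1=-1/2
row 1: diag=10, rhs=7; c'=1/5, d'=7/10
back: M1=7/10
M: M0=0, M1=7/10, M2=0
seg 0: a=5, c=M0/2=0, d=(M1−M0)/(6·3)=7/180, b=Δ0−h0·(2M0+M1)/6=-121/60
seg 1: a=0, c=M1/2=7/20, d=(M2−M1)/(6·2)=-7/120, b=Δ1−h1·(2M1+M2)/6=-29/30
t_q=3/2 → seg 0, τ=3/2; S=5+-121/60·τ+0·τ²+7/180·τ³=337/160

  seg 0: a=5 b=-121/60 c=0 d=7/180
  seg 1: a=0 b=-29/30 c=7/20 d=-7/120
S(3/2) = 337/160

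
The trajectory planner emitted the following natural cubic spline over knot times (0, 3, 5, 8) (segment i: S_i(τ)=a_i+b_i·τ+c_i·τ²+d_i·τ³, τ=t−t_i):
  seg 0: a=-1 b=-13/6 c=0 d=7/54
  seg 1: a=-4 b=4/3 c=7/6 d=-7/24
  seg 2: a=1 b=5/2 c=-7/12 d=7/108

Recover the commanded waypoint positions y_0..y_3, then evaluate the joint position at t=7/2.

y_0 = S_0(0) = a_0 = -1
y_1 = S_1(0) = a_1 = -4
y_2 = S_2(0) = a_2 = 1
y_3 = S_2(3) = 5
t_q=7/2 is in segment 1 (τ=1/2); S_1(τ)=-197/64

y_0=-1 y_1=-4 y_2=1 y_3=5
S(7/2) = -197/64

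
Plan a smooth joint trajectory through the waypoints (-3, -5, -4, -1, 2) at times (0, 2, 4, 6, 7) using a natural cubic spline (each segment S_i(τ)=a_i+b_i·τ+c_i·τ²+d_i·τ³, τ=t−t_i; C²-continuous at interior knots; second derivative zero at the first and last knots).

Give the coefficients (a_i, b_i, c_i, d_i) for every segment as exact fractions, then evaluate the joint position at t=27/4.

Δ: Δ0=-1, Δ1=1/2, Δ2=3/2, Δ3=3
row 1: diag=8, rhs=9; c'=1/4, d'=9/8
row 2: denom=8−2·1/4=15/2; d'=(6−2·9/8)/(15/2)=1/2
row 3: denom=6−2·4/15=82/15; d'=(9−2·1/2)/(82/15)=60/41
back: M3=60/41
back: M2=1/2−4/15·60/41=9/82
back: M1=9/8−1/4·9/82=45/41
M: M0=0, M1=45/41, M2=9/82, M3=60/41, M4=0
seg 0: a=-3, c=M0/2=0, d=(M1−M0)/(6·2)=15/164, b=Δ0−h0·(2M0+M1)/6=-56/41
seg 1: a=-5, c=M1/2=45/82, d=(M2−M1)/(6·2)=-27/328, b=Δ1−h1·(2M1+M2)/6=-11/41
seg 2: a=-4, c=M2/2=9/164, d=(M3−M2)/(6·2)=37/328, b=Δ2−h2·(2M2+M3)/6=77/82
seg 3: a=-1, c=M3/2=30/41, d=(M4−M3)/(6·1)=-10/41, b=Δ3−h3·(2M3+M4)/6=103/41
t_q=27/4 → seg 3, τ=3/4; S=-1+103/41·τ+30/41·τ²+-10/41·τ³=1565/1312

  seg 0: a=-3 b=-56/41 c=0 d=15/164
  seg 1: a=-5 b=-11/41 c=45/82 d=-27/328
  seg 2: a=-4 b=77/82 c=9/164 d=37/328
  seg 3: a=-1 b=103/41 c=30/41 d=-10/41
S(27/4) = 1565/1312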